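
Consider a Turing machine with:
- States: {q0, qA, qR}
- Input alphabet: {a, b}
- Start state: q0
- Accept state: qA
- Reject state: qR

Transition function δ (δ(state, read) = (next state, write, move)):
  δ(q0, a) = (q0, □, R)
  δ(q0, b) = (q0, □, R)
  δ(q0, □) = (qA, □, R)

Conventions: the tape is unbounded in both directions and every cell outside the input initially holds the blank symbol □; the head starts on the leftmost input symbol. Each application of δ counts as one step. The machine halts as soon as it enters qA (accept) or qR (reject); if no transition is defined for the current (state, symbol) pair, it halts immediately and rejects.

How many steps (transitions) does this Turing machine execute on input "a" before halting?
Step 0: [q0]a (head at position 0)
Step 1: δ(q0, a) = (q0, □, R)  ⊢  □[q0]□ (head at position 1)
Step 2: δ(q0, □) = (qA, □, R)  ⊢  □□[qA]□ (head at position 2)
The machine is in qA, so it halts and accepts.
Number of transitions executed: 2.

Final answer: 2 steps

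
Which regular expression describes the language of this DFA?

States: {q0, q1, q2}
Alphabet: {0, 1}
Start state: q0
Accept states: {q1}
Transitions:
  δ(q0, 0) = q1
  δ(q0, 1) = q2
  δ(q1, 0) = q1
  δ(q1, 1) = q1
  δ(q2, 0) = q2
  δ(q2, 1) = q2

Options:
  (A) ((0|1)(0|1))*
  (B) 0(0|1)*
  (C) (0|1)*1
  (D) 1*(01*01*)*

Testing sample strings against the DFA:
  '10' -> rejected
  '11011' -> rejected
  '11' -> rejected
  '0010' -> accepted
Checking each option for a counterexample:
  (A) ((0|1)(0|1))*: ε is rejected by the DFA but matches the regex → eliminated
  (B) 0(0|1)*: agrees with the DFA on all strings of length ≤ 4
  (C) (0|1)*1: '0' is accepted by the DFA but does not match the regex → eliminated
  (D) 1*(01*01*)*: ε is rejected by the DFA but matches the regex → eliminated
Only (B) 0(0|1)* is consistent with the DFA.

Final answer: (B) 0(0|1)*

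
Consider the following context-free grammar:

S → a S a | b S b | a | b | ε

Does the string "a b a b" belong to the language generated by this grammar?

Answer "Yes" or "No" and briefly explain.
Every production places the same symbol at both ends (or yields a single symbol / ε), so every derived string is a palindrome. a b a b reversed is b a b a ≠ a b a b, so it is not a palindrome and cannot be derived (already the first step fails: the string starts with a but ends with b, so neither S → a S a nor S → b S b fits).

Final answer: No - no valid derivation exists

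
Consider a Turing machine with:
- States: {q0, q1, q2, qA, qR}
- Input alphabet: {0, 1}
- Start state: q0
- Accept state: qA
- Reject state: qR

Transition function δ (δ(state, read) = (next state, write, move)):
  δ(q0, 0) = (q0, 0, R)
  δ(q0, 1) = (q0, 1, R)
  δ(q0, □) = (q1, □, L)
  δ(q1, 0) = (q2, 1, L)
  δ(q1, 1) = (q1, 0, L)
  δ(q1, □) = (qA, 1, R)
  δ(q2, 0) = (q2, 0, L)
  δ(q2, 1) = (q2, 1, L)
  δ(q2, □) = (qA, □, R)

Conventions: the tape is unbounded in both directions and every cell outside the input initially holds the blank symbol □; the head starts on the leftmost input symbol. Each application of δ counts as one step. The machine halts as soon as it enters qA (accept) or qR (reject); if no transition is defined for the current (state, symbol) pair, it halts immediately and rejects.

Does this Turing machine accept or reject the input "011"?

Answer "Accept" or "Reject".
Step 0: [q0]011 (head at position 0)
Step 1: δ(q0, 0) = (q0, 0, R)  ⊢  0[q0]11 (head at position 1)
Step 2: δ(q0, 1) = (q0, 1, R)  ⊢  01[q0]1 (head at position 2)
Step 3: δ(q0, 1) = (q0, 1, R)  ⊢  011[q0]□ (head at position 3)
Step 4: δ(q0, □) = (q1, □, L)  ⊢  01[q1]1□ (head at position 2)
Step 5: δ(q1, 1) = (q1, 0, L)  ⊢  0[q1]10□ (head at position 1)
Step 6: δ(q1, 1) = (q1, 0, L)  ⊢  [q1]000□ (head at position 0)
Step 7: δ(q1, 0) = (q2, 1, L)  ⊢  [q2]□100□ (head at position -1)
Step 8: δ(q2, □) = (qA, □, R)  ⊢  □[qA]100□ (head at position 0)
The machine is in qA, so it halts and accepts.

Final answer: Accept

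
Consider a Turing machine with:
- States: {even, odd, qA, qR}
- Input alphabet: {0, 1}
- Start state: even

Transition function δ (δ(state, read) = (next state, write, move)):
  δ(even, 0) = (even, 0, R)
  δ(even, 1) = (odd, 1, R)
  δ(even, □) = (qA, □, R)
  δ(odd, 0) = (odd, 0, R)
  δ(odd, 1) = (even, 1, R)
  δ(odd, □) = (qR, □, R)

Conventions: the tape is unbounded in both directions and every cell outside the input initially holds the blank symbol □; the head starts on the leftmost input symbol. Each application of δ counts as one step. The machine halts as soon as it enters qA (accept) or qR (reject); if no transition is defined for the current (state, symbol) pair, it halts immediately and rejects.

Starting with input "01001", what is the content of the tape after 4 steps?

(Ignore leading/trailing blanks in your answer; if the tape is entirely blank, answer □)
Step 0: [even]01001 (head at position 0)
Step 1: δ(even, 0) = (even, 0, R)  ⊢  0[even]1001 (head at position 1)
Step 2: δ(even, 1) = (odd, 1, R)  ⊢  01[odd]001 (head at position 2)
Step 3: δ(odd, 0) = (odd, 0, R)  ⊢  010[odd]01 (head at position 3)
Step 4: δ(odd, 0) = (odd, 0, R)  ⊢  0100[odd]1 (head at position 4)
Tape after 4 steps (ignoring surrounding blanks): 01001

Final answer: Tape: 01001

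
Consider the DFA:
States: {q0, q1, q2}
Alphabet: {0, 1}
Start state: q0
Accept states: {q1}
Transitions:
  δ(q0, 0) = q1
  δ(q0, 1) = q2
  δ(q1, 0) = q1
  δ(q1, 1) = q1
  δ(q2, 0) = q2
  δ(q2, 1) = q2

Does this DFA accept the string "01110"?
Processing string "01110":
  q0 --0--> q1
  q1 --1--> q1
  q1 --1--> q1
  q1 --1--> q1
  q1 --0--> q1
Final state: q1
Accept states: {q1}
q1 is an accept state, so the string is accepted.

Final answer: Yes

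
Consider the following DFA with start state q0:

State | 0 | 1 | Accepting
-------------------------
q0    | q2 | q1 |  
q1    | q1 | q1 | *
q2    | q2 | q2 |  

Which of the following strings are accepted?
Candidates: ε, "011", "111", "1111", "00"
ε: q0; q0 is not accepting → rejected
"011": q0 → q2 → q2 → q2; q2 is not accepting → rejected
"111": q0 → q1 → q1 → q1; q1 is accepting → accepted
"1111": q0 → q1 → q1 → q1 → q1; q1 is accepting → accepted
"00": q0 → q2 → q2; q2 is not accepting → rejected

Final answer: "111", "1111"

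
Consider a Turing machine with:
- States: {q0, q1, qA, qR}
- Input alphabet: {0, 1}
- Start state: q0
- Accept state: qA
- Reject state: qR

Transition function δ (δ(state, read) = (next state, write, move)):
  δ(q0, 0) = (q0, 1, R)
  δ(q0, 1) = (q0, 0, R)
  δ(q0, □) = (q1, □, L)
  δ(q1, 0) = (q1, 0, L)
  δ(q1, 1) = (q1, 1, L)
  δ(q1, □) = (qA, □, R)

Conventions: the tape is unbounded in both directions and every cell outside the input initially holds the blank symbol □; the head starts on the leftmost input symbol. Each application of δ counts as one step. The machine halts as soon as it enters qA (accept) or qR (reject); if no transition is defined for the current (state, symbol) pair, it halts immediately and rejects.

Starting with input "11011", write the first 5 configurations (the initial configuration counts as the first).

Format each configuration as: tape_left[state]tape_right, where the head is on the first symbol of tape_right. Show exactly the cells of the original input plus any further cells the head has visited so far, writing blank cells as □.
Step 0: [q0]11011 (head at position 0)
Step 1: δ(q0, 1) = (q0, 0, R)  ⊢  0[q0]1011 (head at position 1)
Step 2: δ(q0, 1) = (q0, 0, R)  ⊢  00[q0]011 (head at position 2)
Step 3: δ(q0, 0) = (q0, 1, R)  ⊢  001[q0]11 (head at position 3)
Step 4: δ(q0, 1) = (q0, 0, R)  ⊢  0010[q0]1 (head at position 4)

Final answer: [q0]11011 ⊢ 0[q0]1011 ⊢ 00[q0]011 ⊢ 001[q0]11 ⊢ 0010[q0]1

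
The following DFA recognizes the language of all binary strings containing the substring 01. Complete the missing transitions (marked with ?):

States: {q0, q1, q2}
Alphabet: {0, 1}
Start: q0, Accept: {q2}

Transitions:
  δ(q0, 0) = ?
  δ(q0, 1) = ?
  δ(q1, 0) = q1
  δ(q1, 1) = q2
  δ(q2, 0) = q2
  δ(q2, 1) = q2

What each state remembers (consistent with the given transitions and accept states):
  q0: 01 not seen yet and the last symbol was not 0
  q1: 01 not seen yet and the last symbol was 0
  q2: the substring 01 has already been seen
Filling in the missing entries:
  δ(q0, 0): in q0 (01 not seen yet and the last symbol was not 0), after reading 0 we have: 01 not seen yet and the last symbol was 0 → q1
  δ(q0, 1): in q0 (01 not seen yet and the last symbol was not 0), after reading 1 we have: 01 not seen yet and the last symbol was not 0 → q0

Final answer: δ(q0, 0) = q1; δ(q0, 1) = q0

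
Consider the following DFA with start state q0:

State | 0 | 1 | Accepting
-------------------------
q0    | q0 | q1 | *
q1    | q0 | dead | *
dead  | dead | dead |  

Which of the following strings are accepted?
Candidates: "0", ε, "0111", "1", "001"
"0": q0 → q0; q0 is accepting → accepted
ε: q0; q0 is accepting → accepted
"0111": q0 → q0 → q1 → dead → dead; dead is not accepting → rejected
"1": q0 → q1; q1 is accepting → accepted
"001": q0 → q0 → q0 → q1; q1 is accepting → accepted

Final answer: "0", ε, "1", "001"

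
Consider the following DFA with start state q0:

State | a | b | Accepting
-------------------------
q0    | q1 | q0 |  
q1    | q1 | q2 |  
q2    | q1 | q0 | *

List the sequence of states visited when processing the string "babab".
q0 → q0 → q1 → q2 → q1 → q2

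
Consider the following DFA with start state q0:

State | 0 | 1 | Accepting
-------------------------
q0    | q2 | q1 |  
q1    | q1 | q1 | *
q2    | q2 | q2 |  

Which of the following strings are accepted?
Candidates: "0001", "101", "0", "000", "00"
"0001": q0 → q2 → q2 → q2 → q2; q2 is not accepting → rejected
"101": q0 → q1 → q1 → q1; q1 is accepting → accepted
"0": q0 → q2; q2 is not accepting → rejected
"000": q0 → q2 → q2 → q2; q2 is not accepting → rejected
"00": q0 → q2 → q2; q2 is not accepting → rejected

Final answer: "101"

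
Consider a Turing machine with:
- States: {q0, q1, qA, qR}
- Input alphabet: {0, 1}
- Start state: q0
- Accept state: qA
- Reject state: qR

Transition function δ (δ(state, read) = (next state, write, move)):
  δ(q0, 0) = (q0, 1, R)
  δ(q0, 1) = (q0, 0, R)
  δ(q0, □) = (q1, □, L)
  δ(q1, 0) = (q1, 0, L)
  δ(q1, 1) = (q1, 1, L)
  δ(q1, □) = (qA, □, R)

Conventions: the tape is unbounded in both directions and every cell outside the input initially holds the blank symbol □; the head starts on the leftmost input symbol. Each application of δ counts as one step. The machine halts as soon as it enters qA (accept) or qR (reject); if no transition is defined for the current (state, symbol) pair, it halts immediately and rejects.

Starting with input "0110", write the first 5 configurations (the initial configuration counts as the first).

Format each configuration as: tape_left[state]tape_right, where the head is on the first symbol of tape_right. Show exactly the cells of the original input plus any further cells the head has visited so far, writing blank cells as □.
Step 0: [q0]0110 (head at position 0)
Step 1: δ(q0, 0) = (q0, 1, R)  ⊢  1[q0]110 (head at position 1)
Step 2: δ(q0, 1) = (q0, 0, R)  ⊢  10[q0]10 (head at position 2)
Step 3: δ(q0, 1) = (q0, 0, R)  ⊢  100[q0]0 (head at position 3)
Step 4: δ(q0, 0) = (q0, 1, R)  ⊢  1001[q0]□ (head at position 4)

Final answer: [q0]0110 ⊢ 1[q0]110 ⊢ 10[q0]10 ⊢ 100[q0]0 ⊢ 1001[q0]□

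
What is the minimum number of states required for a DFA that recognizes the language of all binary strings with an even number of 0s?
Language: binary strings with an even number of 0s
Lower bound (Myhill–Nerode): the prefixes ε, 0 are pairwise distinguishable:
  ε vs 0: suffix ε distinguishes them (ε has zero 0s (accepted), 0 has one 0 (rejected))
So any DFA needs at least 2 states.
Upper bound: a DFA with 2 states exists (one state per class above).
Minimum states: 2

Final answer: 2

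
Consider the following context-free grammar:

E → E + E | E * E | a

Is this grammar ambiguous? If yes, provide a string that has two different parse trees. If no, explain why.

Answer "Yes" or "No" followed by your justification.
Two different leftmost derivations of a + a * a:
  (1) E ⇒ E + E ⇒ a + E ⇒ a + E * E ⇒ a + a * E ⇒ a + a * a   (tree groups a + (a * a))
  (2) E ⇒ E * E ⇒ E + E * E ⇒ a + E * E ⇒ a + a * E ⇒ a + a * a   (tree groups (a + a) * a)
Two distinct leftmost derivations = two distinct parse trees, so the grammar is ambiguous.

Final answer: Yes - the string 'a + a * a' has two distinct leftmost derivations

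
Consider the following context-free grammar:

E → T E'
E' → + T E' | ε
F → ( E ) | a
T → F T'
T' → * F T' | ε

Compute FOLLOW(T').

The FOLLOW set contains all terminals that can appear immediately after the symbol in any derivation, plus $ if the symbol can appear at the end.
Useful FIRST sets: FIRST(E') = {+, ε}, FIRST(T') = {*, ε} (both E' and T' are nullable).
FOLLOW(E): E is the start symbol → $; E appears in F → ( E ) followed by ')' → FOLLOW(E) = {), $}.
FOLLOW(E'): E' appears at the right end of E → T E' and of E' → + T E', so FOLLOW(E') ⊇ FOLLOW(E) (the second occurrence adds nothing new). FOLLOW(E') = {), $}.
FOLLOW(T): in E → T E' and E' → + T E', T is followed by E': add FIRST(E') minus ε = {+}; since E' is nullable, also add FOLLOW(E) and FOLLOW(E') = {), $}. FOLLOW(T) = {+, ), $}.
FOLLOW(T'): T' appears at the right end of T → F T' and of T' → * F T', so FOLLOW(T') = FOLLOW(T) = {+, ), $}.

Final answer: {$, ), +}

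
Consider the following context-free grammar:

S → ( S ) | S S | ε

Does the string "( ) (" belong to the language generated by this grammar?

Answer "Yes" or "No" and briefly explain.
Each production adds parentheses only in matched pairs (S → ( S )) or none at all, so every derived string has equally many '(' and ')'. The string ( ) ( has two '(' and one ')', so it cannot be derived.

Final answer: No - no valid derivation exists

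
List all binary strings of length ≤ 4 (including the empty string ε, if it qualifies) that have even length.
Checking every binary string of length 0 to 4:
  Length 0: accepted: ε | rejected: (none)
  Length 1: accepted: (none) | rejected: 0, 1
  Length 2: accepted: 00, 01, 10, 11 | rejected: (none)
  Length 3: accepted: (none) | rejected: 000, 001, 010, 011, 100, 101, 110, 111
  Length 4: accepted: 0000, 0001, 0010, 0011, 0100, 0101, 0110, 0111, 1000, 1001, 1010, 1011, 1100, 1101, 1110, 1111 | rejected: (none)
Total: 21 string(s).

Final answer: ε, 00, 01, 10, 11, 0000, 0001, 0010, 0011, 0100, 0101, 0110, 0111, 1000, 1001, 1010, 1011, 1100, 1101, 1110, 1111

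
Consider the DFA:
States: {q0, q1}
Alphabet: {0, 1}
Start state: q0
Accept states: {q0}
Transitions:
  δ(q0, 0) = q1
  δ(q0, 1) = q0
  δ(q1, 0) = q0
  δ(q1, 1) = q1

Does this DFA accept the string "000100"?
Processing string "000100":
  q0 --0--> q1
  q1 --0--> q0
  q0 --0--> q1
  q1 --1--> q1
  q1 --0--> q0
  q0 --0--> q1
Final state: q1
Accept states: {q0}
q1 is not an accept state, so the string is rejected.

Final answer: No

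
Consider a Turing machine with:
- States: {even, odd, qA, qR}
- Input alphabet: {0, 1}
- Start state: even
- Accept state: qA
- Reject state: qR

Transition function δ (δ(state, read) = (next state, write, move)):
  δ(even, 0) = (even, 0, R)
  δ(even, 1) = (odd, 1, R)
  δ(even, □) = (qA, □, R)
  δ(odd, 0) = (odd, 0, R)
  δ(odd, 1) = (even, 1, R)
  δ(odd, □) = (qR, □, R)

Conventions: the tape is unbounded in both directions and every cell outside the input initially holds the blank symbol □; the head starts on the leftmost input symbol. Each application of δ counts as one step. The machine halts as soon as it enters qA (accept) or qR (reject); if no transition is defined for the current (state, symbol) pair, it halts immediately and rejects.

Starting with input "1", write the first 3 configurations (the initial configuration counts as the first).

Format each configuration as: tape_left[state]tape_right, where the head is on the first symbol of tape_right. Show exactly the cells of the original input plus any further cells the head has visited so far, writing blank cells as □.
Step 0: [even]1 (head at position 0)
Step 1: δ(even, 1) = (odd, 1, R)  ⊢  1[odd]□ (head at position 1)
Step 2: δ(odd, □) = (qR, □, R)  ⊢  1□[qR]□ (head at position 2)

Final answer: [even]1 ⊢ 1[odd]□ ⊢ 1□[qR]□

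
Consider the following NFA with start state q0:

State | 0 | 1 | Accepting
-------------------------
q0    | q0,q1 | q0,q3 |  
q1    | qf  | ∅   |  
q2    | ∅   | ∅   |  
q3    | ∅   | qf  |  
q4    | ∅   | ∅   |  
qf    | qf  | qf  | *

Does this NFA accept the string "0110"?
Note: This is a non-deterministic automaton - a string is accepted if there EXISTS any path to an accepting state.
Track the set of states the NFA could be in: start {q0}
Read '0': {q0} → {q0, q1}
Read '1': {q0, q1} → {q0, q3}
Read '1': {q0, q3} → {q0, q3, qf}
Read '0': {q0, q3, qf} → {q0, q1, qf}
Final set {q0, q1, qf} contains accepting state(s) {qf} → accepted.

Final answer: Yes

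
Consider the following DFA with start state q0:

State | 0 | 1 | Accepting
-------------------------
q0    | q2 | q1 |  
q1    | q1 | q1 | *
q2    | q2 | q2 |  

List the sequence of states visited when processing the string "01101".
q0 → q2 → q2 → q2 → q2 → q2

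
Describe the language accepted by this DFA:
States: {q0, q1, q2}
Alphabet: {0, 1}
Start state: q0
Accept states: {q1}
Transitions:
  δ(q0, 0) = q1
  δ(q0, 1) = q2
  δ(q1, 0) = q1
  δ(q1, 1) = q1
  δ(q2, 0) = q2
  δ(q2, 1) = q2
Analyzing the DFA structure:
Start state: q0
Accept states: {q1}
Interpreting what each state remembers (checking against the transitions):
  q0: nothing has been read yet
  q1: the first symbol was 0
  q2: the first symbol was 1 (trap state)
  δ(q0, 0): in q0 (nothing has been read yet), after reading 0 we have: the first symbol was 0 → q1
  δ(q0, 1): in q0 (nothing has been read yet), after reading 1 we have: the first symbol was 1 (trap state) → q2
  δ(q1, 0): in q1 (the first symbol was 0), after reading 0 we have: the first symbol was 0 → q1
  δ(q1, 1): in q1 (the first symbol was 0), after reading 1 we have: the first symbol was 0 → q1
  δ(q2, 0): in q2 (the first symbol was 1 (trap state)), after reading 0 we have: the first symbol was 1 (trap state) → q2
  δ(q2, 1): in q2 (the first symbol was 1 (trap state)), after reading 1 we have: the first symbol was 1 (trap state) → q2
A string is accepted iff it ends in {q1}, i.e. the first symbol was 0.
Language: All binary strings starting with 0

Final answer: All binary strings starting with 0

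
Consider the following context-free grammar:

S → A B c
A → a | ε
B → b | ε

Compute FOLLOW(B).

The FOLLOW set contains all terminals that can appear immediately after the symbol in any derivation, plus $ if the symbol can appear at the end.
B occurs in S → A B c, immediately followed by the terminal c. So FOLLOW(B) = {c}.

Final answer: {c}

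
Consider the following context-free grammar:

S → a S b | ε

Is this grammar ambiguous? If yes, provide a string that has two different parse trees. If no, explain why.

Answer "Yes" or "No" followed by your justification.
At every step exactly one production applies: if the remaining string to generate is non-empty it starts with a and ends with b, forcing S → a S b; if it is empty, S → ε is forced. Hence each string a^n b^n has exactly one derivation (S → a S b applied n times, then S → ε) and one parse tree.

Final answer: No - the grammar is unambiguous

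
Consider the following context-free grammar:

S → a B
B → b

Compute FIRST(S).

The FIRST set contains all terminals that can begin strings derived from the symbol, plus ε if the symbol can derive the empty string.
S has the single production S → a B, whose right-hand side begins with the terminal a. So FIRST(S) = {a}.

Final answer: {a}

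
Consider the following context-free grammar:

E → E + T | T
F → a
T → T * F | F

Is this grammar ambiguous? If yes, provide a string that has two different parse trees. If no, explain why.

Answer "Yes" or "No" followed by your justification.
This is the standard stratified expression grammar: '+' is introduced only by the left-recursive rule E → E + T and '*' only by the left-recursive rule T → T * F, with F → a. For any string, the last '+' must be the one produced at the root E (everything after it is a T containing no '+'), and likewise within each T the last '*' is produced at its root. This fixes the parse tree uniquely (left-associative, '*' binding tighter than '+'), so every string has exactly one parse tree.

Final answer: No - the grammar is unambiguous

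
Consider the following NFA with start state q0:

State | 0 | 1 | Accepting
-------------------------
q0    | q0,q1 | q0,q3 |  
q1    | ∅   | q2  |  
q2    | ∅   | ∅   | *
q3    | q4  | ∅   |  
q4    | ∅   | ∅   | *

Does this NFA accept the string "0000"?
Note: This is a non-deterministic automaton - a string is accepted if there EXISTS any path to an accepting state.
Track the set of states the NFA could be in: start {q0}
Read '0': {q0} → {q0, q1}
Read '0': {q0, q1} → {q0, q1}
Read '0': {q0, q1} → {q0, q1}
Read '0': {q0, q1} → {q0, q1}
Final set {q0, q1} contains no accepting state → rejected.

Final answer: No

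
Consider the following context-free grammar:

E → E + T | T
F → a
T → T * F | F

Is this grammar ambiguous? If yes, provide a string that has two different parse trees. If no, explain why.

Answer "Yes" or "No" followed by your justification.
This is the standard stratified expression grammar: '+' is introduced only by the left-recursive rule E → E + T and '*' only by the left-recursive rule T → T * F, with F → a. For any string, the last '+' must be the one produced at the root E (everything after it is a T containing no '+'), and likewise within each T the last '*' is produced at its root. This fixes the parse tree uniquely (left-associative, '*' binding tighter than '+'), so every string has exactly one parse tree.

Final answer: No - the grammar is unambiguous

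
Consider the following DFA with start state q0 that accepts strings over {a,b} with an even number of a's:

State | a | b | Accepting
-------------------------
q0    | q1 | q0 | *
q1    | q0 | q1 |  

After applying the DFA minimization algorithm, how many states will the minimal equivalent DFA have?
All 2 states are reachable from q0, so none can be removed as unreachable.
Table-filling: first mark every (accepting, non-accepting) pair as distinguishable (accepting: {q0}; non-accepting: {q1}).
Every pair of states is distinguishable, so the DFA is already minimal.
Equivalence classes: {q0}, {q1} → 2 states.

Final answer: 2 states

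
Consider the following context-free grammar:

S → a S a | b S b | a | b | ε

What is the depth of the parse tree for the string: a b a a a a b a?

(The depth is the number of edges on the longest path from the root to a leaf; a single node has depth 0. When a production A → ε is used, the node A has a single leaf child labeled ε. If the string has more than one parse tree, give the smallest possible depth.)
The string has even length 8, so its (unique) parse tree peels off matching outer symbols: S → a S a, S → b S b, S → a S a, S → a S a, and finally S → ε for the empty middle.
The S nodes are at depths 0..4; the ε leaf under the innermost S is at depth 5 (terminal leaves are at depths 1..4).
Depth = 5.

Final answer: 5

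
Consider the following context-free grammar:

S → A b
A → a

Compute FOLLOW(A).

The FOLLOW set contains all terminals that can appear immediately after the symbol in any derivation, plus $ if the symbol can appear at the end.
A occurs only in S → A b, where it is immediately followed by the terminal b. So FOLLOW(A) = {b}.

Final answer: {b}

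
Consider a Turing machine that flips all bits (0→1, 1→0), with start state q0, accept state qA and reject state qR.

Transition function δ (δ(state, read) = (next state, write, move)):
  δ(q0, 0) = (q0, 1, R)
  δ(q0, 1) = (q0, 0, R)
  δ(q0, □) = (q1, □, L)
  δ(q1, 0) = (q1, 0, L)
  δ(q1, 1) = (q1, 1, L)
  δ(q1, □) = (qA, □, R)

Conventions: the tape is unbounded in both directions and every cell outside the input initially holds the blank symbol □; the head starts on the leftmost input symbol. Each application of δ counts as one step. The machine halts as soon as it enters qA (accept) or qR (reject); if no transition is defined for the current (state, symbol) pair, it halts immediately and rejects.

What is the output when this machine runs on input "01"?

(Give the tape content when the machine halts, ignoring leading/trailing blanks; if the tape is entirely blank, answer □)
Step 0: [q0]01 (head at position 0)
Step 1: δ(q0, 0) = (q0, 1, R)  ⊢  1[q0]1 (head at position 1)
Step 2: δ(q0, 1) = (q0, 0, R)  ⊢  10[q0]□ (head at position 2)
Step 3: δ(q0, □) = (q1, □, L)  ⊢  1[q1]0□ (head at position 1)
Step 4: δ(q1, 0) = (q1, 0, L)  ⊢  [q1]10□ (head at position 0)
Step 5: δ(q1, 1) = (q1, 1, L)  ⊢  [q1]□10□ (head at position -1)
Step 6: δ(q1, □) = (qA, □, R)  ⊢  □[qA]10□ (head at position 0)
The machine is in qA, so it halts and accepts.
Tape content when halted (ignoring surrounding blanks): 10

Final answer: Output: 10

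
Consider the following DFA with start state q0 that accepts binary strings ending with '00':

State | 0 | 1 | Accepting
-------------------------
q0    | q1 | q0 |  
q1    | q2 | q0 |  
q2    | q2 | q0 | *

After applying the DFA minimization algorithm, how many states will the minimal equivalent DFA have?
All 3 states are reachable from q0, so none can be removed as unreachable.
Table-filling: first mark every (accepting, non-accepting) pair as distinguishable (accepting: {q2}; non-accepting: {q0, q1}).
Round 1: (q0, q1) on '0' go to q1 and q2, already distinguishable → mark.
Every pair of states is distinguishable, so the DFA is already minimal.
Equivalence classes: {q0}, {q1}, {q2} → 3 states.

Final answer: 3 states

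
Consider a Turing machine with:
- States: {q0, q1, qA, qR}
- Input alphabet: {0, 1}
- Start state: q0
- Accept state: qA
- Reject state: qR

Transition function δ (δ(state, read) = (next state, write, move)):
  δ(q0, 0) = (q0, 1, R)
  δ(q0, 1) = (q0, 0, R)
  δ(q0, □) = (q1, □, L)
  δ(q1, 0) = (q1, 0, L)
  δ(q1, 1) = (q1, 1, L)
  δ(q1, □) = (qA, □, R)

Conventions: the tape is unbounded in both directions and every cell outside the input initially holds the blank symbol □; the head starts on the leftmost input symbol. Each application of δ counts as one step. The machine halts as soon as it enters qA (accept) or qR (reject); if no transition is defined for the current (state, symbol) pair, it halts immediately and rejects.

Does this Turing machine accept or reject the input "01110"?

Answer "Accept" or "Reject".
Step 0: [q0]01110 (head at position 0)
Step 1: δ(q0, 0) = (q0, 1, R)  ⊢  1[q0]1110 (head at position 1)
Step 2: δ(q0, 1) = (q0, 0, R)  ⊢  10[q0]110 (head at position 2)
Step 3: δ(q0, 1) = (q0, 0, R)  ⊢  100[q0]10 (head at position 3)
Step 4: δ(q0, 1) = (q0, 0, R)  ⊢  1000[q0]0 (head at position 4)
Step 5: δ(q0, 0) = (q0, 1, R)  ⊢  10001[q0]□ (head at position 5)
Step 6: δ(q0, □) = (q1, □, L)  ⊢  1000[q1]1□ (head at position 4)
Step 7: δ(q1, 1) = (q1, 1, L)  ⊢  100[q1]01□ (head at position 3)
Step 8: δ(q1, 0) = (q1, 0, L)  ⊢  10[q1]001□ (head at position 2)
Step 9: δ(q1, 0) = (q1, 0, L)  ⊢  1[q1]0001□ (head at position 1)
Step 10: δ(q1, 0) = (q1, 0, L)  ⊢  [q1]10001□ (head at position 0)
Step 11: δ(q1, 1) = (q1, 1, L)  ⊢  [q1]□10001□ (head at position -1)
Step 12: δ(q1, □) = (qA, □, R)  ⊢  □[qA]10001□ (head at position 0)
The machine is in qA, so it halts and accepts.

Final answer: Accept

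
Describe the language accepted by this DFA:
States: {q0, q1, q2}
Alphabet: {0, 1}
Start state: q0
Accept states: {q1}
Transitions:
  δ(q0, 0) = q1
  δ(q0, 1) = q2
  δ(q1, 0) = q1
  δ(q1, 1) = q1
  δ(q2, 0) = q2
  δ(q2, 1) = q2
Analyzing the DFA structure:
Start state: q0
Accept states: {q1}
Interpreting what each state remembers (checking against the transitions):
  q0: nothing has been read yet
  q1: the first symbol was 0
  q2: the first symbol was 1 (trap state)
  δ(q0, 0): in q0 (nothing has been read yet), after reading 0 we have: the first symbol was 0 → q1
  δ(q0, 1): in q0 (nothing has been read yet), after reading 1 we have: the first symbol was 1 (trap state) → q2
  δ(q1, 0): in q1 (the first symbol was 0), after reading 0 we have: the first symbol was 0 → q1
  δ(q1, 1): in q1 (the first symbol was 0), after reading 1 we have: the first symbol was 0 → q1
  δ(q2, 0): in q2 (the first symbol was 1 (trap state)), after reading 0 we have: the first symbol was 1 (trap state) → q2
  δ(q2, 1): in q2 (the first symbol was 1 (trap state)), after reading 1 we have: the first symbol was 1 (trap state) → q2
A string is accepted iff it ends in {q1}, i.e. the first symbol was 0.
Language: All binary strings starting with 0

Final answer: All binary strings starting with 0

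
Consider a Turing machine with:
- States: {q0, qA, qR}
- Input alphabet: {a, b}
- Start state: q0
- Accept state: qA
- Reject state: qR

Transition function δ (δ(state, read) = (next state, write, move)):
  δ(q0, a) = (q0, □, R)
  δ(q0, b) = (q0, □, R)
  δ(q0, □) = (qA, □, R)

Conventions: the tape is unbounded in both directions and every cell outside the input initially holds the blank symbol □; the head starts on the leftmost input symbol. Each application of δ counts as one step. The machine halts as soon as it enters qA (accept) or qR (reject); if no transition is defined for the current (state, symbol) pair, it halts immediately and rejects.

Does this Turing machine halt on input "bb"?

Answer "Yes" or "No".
Step 0: [q0]bb (head at position 0)
Step 1: δ(q0, b) = (q0, □, R)  ⊢  □[q0]b (head at position 1)
Step 2: δ(q0, b) = (q0, □, R)  ⊢  □□[q0]□ (head at position 2)
Step 3: δ(q0, □) = (qA, □, R)  ⊢  □□□[qA]□ (head at position 3)
The machine is in qA, so it halts and accepts.
It halts after 3 steps.

Final answer: Yes - halts after 3 steps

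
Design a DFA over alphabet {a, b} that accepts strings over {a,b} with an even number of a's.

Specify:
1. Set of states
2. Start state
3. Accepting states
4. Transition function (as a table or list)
One valid DFA (any DFA recognizing the same language is acceptable):
States: {q0, q1}
Start: q0
Accepting: {q0}
Transitions (accepting states marked with *):
State | a | b | Accepting
-------------------------
q0    | q1 | q0 | *
q1    | q0 | q1 |  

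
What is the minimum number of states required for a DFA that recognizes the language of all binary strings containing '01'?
Language: binary strings containing '01'
Lower bound (Myhill–Nerode): the prefixes ε, 0, 01 are pairwise distinguishable:
  ε vs 01: suffix ε distinguishes them (ε is rejected, 01 is accepted)
  0 vs 01: suffix ε distinguishes them (0 is rejected, 01 is accepted)
  ε vs 0: suffix 1 distinguishes them (ε·1 = 1 is rejected, 0·1 = 01 is accepted)
So any DFA needs at least 3 states.
Upper bound: a DFA with 3 states exists (one state per class above: 'no progress', 'last symbol 0', and 'seen 01' (accepting sink)).
Minimum states: 3

Final answer: 3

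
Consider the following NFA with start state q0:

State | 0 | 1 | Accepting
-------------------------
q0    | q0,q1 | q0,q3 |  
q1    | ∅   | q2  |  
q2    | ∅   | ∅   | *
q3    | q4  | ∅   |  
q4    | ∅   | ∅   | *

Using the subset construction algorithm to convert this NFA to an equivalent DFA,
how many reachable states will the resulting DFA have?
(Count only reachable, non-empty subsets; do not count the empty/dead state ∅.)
Start subset: {q0}
{q0}: on 0 → {q0, q1}, on 1 → {q0, q3}
{q0, q1}: on 0 → {q0, q1}, on 1 → {q0, q2, q3}
{q0, q3}: on 0 → {q0, q1, q4}, on 1 → {q0, q3}
{q0, q2, q3}: on 0 → {q0, q1, q4}, on 1 → {q0, q3}
{q0, q1, q4}: on 0 → {q0, q1}, on 1 → {q0, q2, q3}
Reachable non-empty subsets: {q0}, {q0, q1}, {q0, q3}, {q0, q2, q3}, {q0, q1, q4} — 5 in total.

Final answer: 5 states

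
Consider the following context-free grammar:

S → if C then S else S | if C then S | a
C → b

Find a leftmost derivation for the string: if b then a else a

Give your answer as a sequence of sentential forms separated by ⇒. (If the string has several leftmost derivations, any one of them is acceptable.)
Start with S.
Step 1: the leftmost non-terminal is S; apply S → if C then S else S:  if C then S else S
Step 2: the leftmost non-terminal is C; apply C → b:  if b then S else S
Step 3: the leftmost non-terminal is S; apply S → a:  if b then a else S
Step 4: the leftmost non-terminal is S; apply S → a:  if b then a else a

Final answer: S ⇒ if C then S else S ⇒ if b then S else S ⇒ if b then a else S ⇒ if b then a else a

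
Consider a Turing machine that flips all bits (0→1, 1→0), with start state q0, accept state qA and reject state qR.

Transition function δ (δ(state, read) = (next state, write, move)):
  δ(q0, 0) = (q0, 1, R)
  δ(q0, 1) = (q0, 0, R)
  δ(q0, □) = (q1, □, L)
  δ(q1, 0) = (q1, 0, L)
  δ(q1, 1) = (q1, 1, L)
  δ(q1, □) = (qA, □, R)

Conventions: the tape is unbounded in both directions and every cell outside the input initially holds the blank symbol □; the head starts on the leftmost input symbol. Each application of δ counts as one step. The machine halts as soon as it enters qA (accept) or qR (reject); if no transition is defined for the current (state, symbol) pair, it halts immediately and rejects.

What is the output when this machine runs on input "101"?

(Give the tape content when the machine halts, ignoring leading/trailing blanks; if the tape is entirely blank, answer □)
Step 0: [q0]101 (head at position 0)
Step 1: δ(q0, 1) = (q0, 0, R)  ⊢  0[q0]01 (head at position 1)
Step 2: δ(q0, 0) = (q0, 1, R)  ⊢  01[q0]1 (head at position 2)
Step 3: δ(q0, 1) = (q0, 0, R)  ⊢  010[q0]□ (head at position 3)
Step 4: δ(q0, □) = (q1, □, L)  ⊢  01[q1]0□ (head at position 2)
Step 5: δ(q1, 0) = (q1, 0, L)  ⊢  0[q1]10□ (head at position 1)
Step 6: δ(q1, 1) = (q1, 1, L)  ⊢  [q1]010□ (head at position 0)
Step 7: δ(q1, 0) = (q1, 0, L)  ⊢  [q1]□010□ (head at position -1)
Step 8: δ(q1, □) = (qA, □, R)  ⊢  □[qA]010□ (head at position 0)
The machine is in qA, so it halts and accepts.
Tape content when halted (ignoring surrounding blanks): 010

Final answer: Output: 010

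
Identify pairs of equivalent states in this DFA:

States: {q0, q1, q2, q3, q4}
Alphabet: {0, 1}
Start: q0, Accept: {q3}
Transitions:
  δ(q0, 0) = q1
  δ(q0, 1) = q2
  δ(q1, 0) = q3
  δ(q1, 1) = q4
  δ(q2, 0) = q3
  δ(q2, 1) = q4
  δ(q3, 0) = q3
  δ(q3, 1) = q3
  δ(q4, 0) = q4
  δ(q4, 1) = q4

Using the table-filling algorithm:
Round 0 – mark pairs where exactly one state is accepting: (q0,q3), (q1,q3), (q2,q3), (q3,q4)
Round 1 – newly marked: (q0,q1) [on 0: q1 vs q3, already marked]; (q0,q2) [on 0: q1 vs q3, already marked]; (q1,q4) [on 0: q3 vs q4, already marked]; (q2,q4) [on 0: q3 vs q4, already marked]
Round 2 – newly marked: (q0,q4) [on 0: q1 vs q4, already marked]
No further pairs can be marked.
(q1, q2) unmarked: δ(q1,0)=q3, δ(q2,0)=q3; δ(q1,1)=q4, δ(q2,1)=q4 → equivalent
Equivalent pairs: (q1, q2)

Final answer: Equivalent pairs: (q1, q2)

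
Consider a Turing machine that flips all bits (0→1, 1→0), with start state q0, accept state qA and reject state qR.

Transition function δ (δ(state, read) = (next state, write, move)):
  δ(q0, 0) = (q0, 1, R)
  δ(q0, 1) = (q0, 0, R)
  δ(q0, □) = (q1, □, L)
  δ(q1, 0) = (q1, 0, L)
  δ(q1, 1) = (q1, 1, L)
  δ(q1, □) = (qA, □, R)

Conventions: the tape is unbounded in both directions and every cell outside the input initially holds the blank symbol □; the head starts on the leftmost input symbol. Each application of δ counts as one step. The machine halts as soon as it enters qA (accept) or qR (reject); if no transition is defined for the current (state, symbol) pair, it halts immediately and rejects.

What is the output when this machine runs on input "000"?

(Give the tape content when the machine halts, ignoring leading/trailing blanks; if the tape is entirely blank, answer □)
Step 0: [q0]000 (head at position 0)
Step 1: δ(q0, 0) = (q0, 1, R)  ⊢  1[q0]00 (head at position 1)
Step 2: δ(q0, 0) = (q0, 1, R)  ⊢  11[q0]0 (head at position 2)
Step 3: δ(q0, 0) = (q0, 1, R)  ⊢  111[q0]□ (head at position 3)
Step 4: δ(q0, □) = (q1, □, L)  ⊢  11[q1]1□ (head at position 2)
Step 5: δ(q1, 1) = (q1, 1, L)  ⊢  1[q1]11□ (head at position 1)
Step 6: δ(q1, 1) = (q1, 1, L)  ⊢  [q1]111□ (head at position 0)
Step 7: δ(q1, 1) = (q1, 1, L)  ⊢  [q1]□111□ (head at position -1)
Step 8: δ(q1, □) = (qA, □, R)  ⊢  □[qA]111□ (head at position 0)
The machine is in qA, so it halts and accepts.
Tape content when halted (ignoring surrounding blanks): 111

Final answer: Output: 111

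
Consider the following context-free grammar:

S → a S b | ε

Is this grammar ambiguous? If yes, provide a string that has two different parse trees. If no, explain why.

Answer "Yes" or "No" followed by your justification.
At every step exactly one production applies: if the remaining string to generate is non-empty it starts with a and ends with b, forcing S → a S b; if it is empty, S → ε is forced. Hence each string a^n b^n has exactly one derivation (S → a S b applied n times, then S → ε) and one parse tree.

Final answer: No - the grammar is unambiguous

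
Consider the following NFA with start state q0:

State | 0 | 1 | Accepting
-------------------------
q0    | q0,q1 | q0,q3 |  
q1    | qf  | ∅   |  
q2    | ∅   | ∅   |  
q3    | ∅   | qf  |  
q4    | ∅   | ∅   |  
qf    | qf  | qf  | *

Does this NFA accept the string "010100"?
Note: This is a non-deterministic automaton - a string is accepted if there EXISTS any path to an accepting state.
Track the set of states the NFA could be in: start {q0}
Read '0': {q0} → {q0, q1}
Read '1': {q0, q1} → {q0, q3}
Read '0': {q0, q3} → {q0, q1}
Read '1': {q0, q1} → {q0, q3}
Read '0': {q0, q3} → {q0, q1}
Read '0': {q0, q1} → {q0, q1, qf}
Final set {q0, q1, qf} contains accepting state(s) {qf} → accepted.

Final answer: Yes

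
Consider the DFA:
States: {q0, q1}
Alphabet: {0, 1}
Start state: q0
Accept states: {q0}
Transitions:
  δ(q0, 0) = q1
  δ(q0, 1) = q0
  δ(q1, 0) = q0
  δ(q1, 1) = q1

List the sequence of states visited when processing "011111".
Starting at q0
Read '0': q0 -> q1
Read '1': q1 -> q1
Read '1': q1 -> q1
Read '1': q1 -> q1
Read '1': q1 -> q1
Read '1': q1 -> q1

Final answer: q0 -> q1 -> q1 -> q1 -> q1 -> q1 -> q1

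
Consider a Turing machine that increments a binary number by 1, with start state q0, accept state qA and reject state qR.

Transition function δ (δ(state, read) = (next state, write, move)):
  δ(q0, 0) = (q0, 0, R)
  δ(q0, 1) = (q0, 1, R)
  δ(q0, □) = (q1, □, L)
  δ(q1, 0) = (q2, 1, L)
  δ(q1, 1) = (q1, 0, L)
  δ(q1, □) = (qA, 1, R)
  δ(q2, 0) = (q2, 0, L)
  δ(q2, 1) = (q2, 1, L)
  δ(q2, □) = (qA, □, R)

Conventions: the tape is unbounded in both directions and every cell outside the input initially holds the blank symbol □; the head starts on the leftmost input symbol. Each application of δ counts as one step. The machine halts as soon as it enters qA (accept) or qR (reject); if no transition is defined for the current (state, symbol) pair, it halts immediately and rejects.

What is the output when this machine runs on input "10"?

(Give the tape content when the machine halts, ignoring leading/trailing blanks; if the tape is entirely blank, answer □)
Step 0: [q0]10 (head at position 0)
Step 1: δ(q0, 1) = (q0, 1, R)  ⊢  1[q0]0 (head at position 1)
Step 2: δ(q0, 0) = (q0, 0, R)  ⊢  10[q0]□ (head at position 2)
Step 3: δ(q0, □) = (q1, □, L)  ⊢  1[q1]0□ (head at position 1)
Step 4: δ(q1, 0) = (q2, 1, L)  ⊢  [q2]11□ (head at position 0)
Step 5: δ(q2, 1) = (q2, 1, L)  ⊢  [q2]□11□ (head at position -1)
Step 6: δ(q2, □) = (qA, □, R)  ⊢  □[qA]11□ (head at position 0)
The machine is in qA, so it halts and accepts.
Tape content when halted (ignoring surrounding blanks): 11

Final answer: Output: 11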